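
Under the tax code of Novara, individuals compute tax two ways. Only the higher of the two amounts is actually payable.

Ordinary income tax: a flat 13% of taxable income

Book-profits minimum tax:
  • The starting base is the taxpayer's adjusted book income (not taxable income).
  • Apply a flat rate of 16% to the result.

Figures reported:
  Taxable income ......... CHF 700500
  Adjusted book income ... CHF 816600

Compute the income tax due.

CHF 130656

Ordinary income tax:
  CHF 700500 × 13% = CHF 91065

Book-profits minimum tax:
  Base (adjusted book income): CHF 816600
  CHF 816600 × 16% = CHF 130656

CHF 130656 > CHF 91065, so the book-profits minimum tax is the binding amount.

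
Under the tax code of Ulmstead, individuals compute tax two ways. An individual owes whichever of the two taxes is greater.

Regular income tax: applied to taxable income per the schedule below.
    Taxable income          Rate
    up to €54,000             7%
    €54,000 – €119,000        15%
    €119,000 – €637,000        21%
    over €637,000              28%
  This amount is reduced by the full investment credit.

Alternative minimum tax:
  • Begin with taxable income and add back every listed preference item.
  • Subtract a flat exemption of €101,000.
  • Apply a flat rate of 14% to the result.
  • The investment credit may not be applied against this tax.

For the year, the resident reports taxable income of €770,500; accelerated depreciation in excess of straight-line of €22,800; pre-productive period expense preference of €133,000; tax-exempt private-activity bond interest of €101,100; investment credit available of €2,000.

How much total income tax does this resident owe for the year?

€157,690

Alternative minimum tax:
  Adjusted income: €770,500 + €22,800 + €133,000 + €101,100 = €1,027,400
  Less exemption €101,000 → base €926,400
  €926,400 × 14% = €129,696

Regular income tax:
  €54,000 × 7% = €3,780
  €65,000 × 15% = €9,750
  €518,000 × 21% = €108,780
  €133,500 × 28% = €37,380
  → €159,690
  Less investment credit €2,000 → €157,690

€157,690 > €129,696, so the regular income tax governs.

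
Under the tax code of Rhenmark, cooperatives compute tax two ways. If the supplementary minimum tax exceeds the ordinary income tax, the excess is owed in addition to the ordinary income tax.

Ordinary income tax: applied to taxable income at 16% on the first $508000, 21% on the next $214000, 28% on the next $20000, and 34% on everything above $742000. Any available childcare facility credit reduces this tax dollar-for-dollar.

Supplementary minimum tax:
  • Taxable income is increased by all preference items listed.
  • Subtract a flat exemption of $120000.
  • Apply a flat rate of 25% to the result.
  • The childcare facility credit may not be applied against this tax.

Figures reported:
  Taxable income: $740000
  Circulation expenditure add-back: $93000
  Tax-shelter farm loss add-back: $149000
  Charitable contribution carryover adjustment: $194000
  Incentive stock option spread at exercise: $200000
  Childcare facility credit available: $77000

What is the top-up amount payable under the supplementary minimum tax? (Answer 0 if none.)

$259740

Supplementary minimum tax:
  Adjusted income: $740000 + $93000 + $149000 + $194000 + $200000 = $1376000
  Less exemption $120000 → base $1256000
  $1256000 × 25% = $314000

Ordinary income tax:
  $508000 × 16% = $81280
  $214000 × 21% = $44940
  $18000 × 28% = $5040
  → $131260
  Less childcare facility credit $77000 → $54260

Excess of supplementary minimum tax over ordinary income tax: $314000 − $54260 = $259740.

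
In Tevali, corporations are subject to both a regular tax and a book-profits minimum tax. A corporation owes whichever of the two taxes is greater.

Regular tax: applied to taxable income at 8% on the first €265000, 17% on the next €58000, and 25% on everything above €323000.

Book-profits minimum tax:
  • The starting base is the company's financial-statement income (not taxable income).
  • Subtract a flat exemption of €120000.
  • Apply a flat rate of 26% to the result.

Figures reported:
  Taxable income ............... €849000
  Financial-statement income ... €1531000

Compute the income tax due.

€366860

Book-profits minimum tax:
  Base (financial-statement income): €1531000
  Less exemption €120000 → base €1411000
  €1411000 × 26% = €366860

Regular tax:
  €265000 × 8% = €21200
  €58000 × 17% = €9860
  €526000 × 25% = €131500
  → €162560

€366860 > €162560, so the book-profits minimum tax is the binding amount.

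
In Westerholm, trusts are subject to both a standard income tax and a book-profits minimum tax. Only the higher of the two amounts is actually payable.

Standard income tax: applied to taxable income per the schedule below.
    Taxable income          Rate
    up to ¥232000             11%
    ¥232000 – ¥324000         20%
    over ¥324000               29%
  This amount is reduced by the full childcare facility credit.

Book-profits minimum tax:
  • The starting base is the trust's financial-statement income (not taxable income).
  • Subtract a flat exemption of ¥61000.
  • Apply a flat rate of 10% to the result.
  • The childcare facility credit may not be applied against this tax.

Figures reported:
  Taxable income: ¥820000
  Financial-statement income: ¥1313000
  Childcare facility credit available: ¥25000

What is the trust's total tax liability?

¥162760

Book-profits minimum tax:
  Base (financial-statement income): ¥1313000
  Less exemption ¥61000 → base ¥1252000
  ¥1252000 × 10% = ¥125200

Standard income tax:
  ¥232000 × 11% = ¥25520
  ¥92000 × 20% = ¥18400
  ¥496000 × 29% = ¥143840
  → ¥187760
  Less childcare facility credit ¥25000 → ¥162760

¥162760 > ¥125200, so the standard income tax governs.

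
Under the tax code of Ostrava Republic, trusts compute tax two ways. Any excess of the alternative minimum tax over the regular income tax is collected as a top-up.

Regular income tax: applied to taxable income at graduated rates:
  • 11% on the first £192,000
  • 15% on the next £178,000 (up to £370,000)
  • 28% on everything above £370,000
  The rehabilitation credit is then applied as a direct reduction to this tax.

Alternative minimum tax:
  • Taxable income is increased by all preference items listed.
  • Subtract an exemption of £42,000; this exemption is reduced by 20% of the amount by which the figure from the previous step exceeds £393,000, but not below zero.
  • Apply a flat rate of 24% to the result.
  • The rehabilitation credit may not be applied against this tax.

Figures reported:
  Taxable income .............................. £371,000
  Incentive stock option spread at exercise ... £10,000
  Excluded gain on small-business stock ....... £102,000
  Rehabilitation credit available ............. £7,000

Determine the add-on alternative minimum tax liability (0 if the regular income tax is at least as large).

£69,060

Alternative minimum tax:
  Adjusted income: £371,000 + £10,000 + £102,000 = £483,000
  Exemption: £42,000 − 20% × (£483,000 − £393,000) = £42,000 − £18,000 = £24,000
  Base: £483,000 − £24,000 = £459,000
  £459,000 × 24% = £110,160

Regular income tax:
  £192,000 × 11% = £21,120
  £178,000 × 15% = £26,700
  £1,000 × 28% = £280
  → £48,100
  Less rehabilitation credit £7,000 → £41,100

Excess of alternative minimum tax over regular income tax: £110,160 − £41,100 = £69,060.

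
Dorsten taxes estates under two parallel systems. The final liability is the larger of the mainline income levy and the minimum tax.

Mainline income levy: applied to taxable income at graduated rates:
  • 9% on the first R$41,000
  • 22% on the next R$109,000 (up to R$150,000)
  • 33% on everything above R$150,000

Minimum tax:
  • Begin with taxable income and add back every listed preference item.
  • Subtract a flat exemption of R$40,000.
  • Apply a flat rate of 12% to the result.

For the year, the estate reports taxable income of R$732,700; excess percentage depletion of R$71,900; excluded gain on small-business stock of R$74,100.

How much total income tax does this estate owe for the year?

R$219,961

Minimum tax:
  Adjusted income: R$732,700 + R$71,900 + R$74,100 = R$878,700
  Less exemption R$40,000 → base R$838,700
  R$838,700 × 12% = R$100,644

Mainline income levy:
  R$41,000 × 9% = R$3,690
  R$109,000 × 22% = R$23,980
  R$582,700 × 33% = R$192,291
  → R$219,961

R$219,961 > R$100,644, so the mainline income levy governs.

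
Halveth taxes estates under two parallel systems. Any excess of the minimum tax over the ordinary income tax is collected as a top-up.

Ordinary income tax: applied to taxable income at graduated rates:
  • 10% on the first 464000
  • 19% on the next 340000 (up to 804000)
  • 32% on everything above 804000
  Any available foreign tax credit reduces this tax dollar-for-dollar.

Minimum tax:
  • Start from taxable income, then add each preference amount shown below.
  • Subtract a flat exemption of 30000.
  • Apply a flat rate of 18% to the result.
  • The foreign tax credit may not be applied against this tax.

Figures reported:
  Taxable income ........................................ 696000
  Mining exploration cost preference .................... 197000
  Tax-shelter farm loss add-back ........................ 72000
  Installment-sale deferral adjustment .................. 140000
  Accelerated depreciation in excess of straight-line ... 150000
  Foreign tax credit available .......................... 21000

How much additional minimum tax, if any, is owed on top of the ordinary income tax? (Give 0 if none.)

Minimum tax:
  Adjusted income: 696000 + 197000 + 72000 + 140000 + 150000 = 1255000
  Less exemption 30000 → base 1225000
  1225000 × 18% = 220500

Ordinary income tax:
  464000 × 10% = 46400
  232000 × 19% = 44080
  → 90480
  Less foreign tax credit 21000 → 69480

Excess of minimum tax over ordinary income tax: 220500 − 69480 = 151020.

151020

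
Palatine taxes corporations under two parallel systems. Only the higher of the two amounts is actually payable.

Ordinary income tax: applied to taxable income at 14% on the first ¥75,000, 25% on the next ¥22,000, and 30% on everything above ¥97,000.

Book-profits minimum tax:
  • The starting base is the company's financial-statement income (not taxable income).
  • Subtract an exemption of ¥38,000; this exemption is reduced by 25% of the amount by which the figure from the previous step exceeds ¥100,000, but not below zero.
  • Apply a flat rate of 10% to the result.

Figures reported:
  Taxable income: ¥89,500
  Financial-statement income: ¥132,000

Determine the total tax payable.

Ordinary income tax:
  ¥75,000 × 14% = ¥10,500
  ¥14,500 × 25% = ¥3,625
  → ¥14,125

Book-profits minimum tax:
  Base (financial-statement income): ¥132,000
  Exemption: ¥38,000 − 25% × (¥132,000 − ¥100,000) = ¥38,000 − ¥8,000 = ¥30,000
  Base: ¥132,000 − ¥30,000 = ¥102,000
  ¥102,000 × 10% = ¥10,200

¥14,125 > ¥10,200, so the ordinary income tax governs.

¥14,125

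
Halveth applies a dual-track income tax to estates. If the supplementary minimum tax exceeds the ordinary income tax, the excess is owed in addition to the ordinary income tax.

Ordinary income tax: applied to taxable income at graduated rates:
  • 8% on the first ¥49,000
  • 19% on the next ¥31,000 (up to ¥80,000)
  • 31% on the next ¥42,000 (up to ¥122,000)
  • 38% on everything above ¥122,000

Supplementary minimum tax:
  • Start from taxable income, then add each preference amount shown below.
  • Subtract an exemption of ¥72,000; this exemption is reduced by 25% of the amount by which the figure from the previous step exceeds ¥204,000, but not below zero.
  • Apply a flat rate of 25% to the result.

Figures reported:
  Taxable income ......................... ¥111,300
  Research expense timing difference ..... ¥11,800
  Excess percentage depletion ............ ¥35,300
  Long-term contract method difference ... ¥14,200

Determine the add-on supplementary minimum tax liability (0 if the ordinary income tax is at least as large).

¥5,637

Ordinary income tax:
  ¥49,000 × 8% = ¥3,920
  ¥31,000 × 19% = ¥5,890
  ¥31,300 × 31% = ¥9,703
  → ¥19,513

Supplementary minimum tax:
  Adjusted income: ¥111,300 + ¥11,800 + ¥35,300 + ¥14,200 = ¥172,600
  Exemption: ¥172,600 ≤ ¥204,000, so full ¥72,000 applies
  Base: ¥172,600 − ¥72,000 = ¥100,600
  ¥100,600 × 25% = ¥25,150

Excess of supplementary minimum tax over ordinary income tax: ¥25,150 − ¥19,513 = ¥5,637.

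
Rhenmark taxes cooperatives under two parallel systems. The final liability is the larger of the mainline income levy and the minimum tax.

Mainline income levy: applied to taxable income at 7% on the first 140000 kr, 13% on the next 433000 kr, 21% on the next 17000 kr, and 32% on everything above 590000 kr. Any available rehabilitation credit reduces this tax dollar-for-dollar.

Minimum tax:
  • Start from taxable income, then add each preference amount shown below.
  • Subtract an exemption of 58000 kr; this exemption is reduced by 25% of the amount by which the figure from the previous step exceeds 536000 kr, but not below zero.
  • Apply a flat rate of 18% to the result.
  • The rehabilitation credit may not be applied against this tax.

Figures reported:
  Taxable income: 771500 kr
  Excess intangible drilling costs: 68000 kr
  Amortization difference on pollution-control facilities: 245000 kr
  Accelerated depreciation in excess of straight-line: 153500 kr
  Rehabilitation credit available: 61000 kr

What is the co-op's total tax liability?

Mainline income levy:
  140000 kr × 7% = 9800 kr
  433000 kr × 13% = 56290 kr
  17000 kr × 21% = 3570 kr
  181500 kr × 32% = 58080 kr
  → 127740 kr
  Less rehabilitation credit 61000 kr → 66740 kr

Minimum tax:
  Adjusted income: 771500 kr + 68000 kr + 245000 kr + 153500 kr = 1238000 kr
  Exemption: 25% × (1238000 kr − 536000 kr) = 175500 kr ≥ 58000 kr, so the exemption is fully phased out
  Base: 1238000 kr − 0 kr = 1238000 kr
  1238000 kr × 18% = 222840 kr

222840 kr > 66740 kr, so the minimum tax is the binding amount.

222840 kr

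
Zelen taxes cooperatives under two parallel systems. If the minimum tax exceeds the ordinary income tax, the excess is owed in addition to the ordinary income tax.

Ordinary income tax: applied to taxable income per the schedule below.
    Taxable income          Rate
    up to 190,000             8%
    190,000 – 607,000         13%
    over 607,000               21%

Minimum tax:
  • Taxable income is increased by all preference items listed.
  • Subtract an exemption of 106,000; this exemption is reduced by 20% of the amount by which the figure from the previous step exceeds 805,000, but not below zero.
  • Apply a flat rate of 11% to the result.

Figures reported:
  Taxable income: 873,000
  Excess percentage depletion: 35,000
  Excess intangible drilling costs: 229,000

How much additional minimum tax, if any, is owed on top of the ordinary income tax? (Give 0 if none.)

Minimum tax:
  Adjusted income: 873,000 + 35,000 + 229,000 = 1,137,000
  Exemption: 106,000 − 20% × (1,137,000 − 805,000) = 106,000 − 66,400 = 39,600
  Base: 1,137,000 − 39,600 = 1,097,400
  1,097,400 × 11% = 120,714

Ordinary income tax:
  190,000 × 8% = 15,200
  417,000 × 13% = 54,210
  266,000 × 21% = 55,860
  → 125,270

120,714 ≤ 125,270, so no add-on is due.

0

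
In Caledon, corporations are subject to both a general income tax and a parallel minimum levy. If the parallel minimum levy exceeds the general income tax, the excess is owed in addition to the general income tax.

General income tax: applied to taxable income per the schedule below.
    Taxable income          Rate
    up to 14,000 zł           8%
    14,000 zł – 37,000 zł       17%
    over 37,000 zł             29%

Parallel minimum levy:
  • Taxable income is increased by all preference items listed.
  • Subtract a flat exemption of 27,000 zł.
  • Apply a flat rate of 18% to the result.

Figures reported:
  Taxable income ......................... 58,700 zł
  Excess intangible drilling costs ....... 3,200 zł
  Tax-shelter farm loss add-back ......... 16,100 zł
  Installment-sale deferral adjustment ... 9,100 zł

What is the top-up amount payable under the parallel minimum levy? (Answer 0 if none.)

0 zł

General income tax:
  14,000 zł × 8% = 1,120 zł
  23,000 zł × 17% = 3,910 zł
  21,700 zł × 29% = 6,293 zł
  → 11,323 zł

Parallel minimum levy:
  Adjusted income: 58,700 zł + 3,200 zł + 16,100 zł + 9,100 zł = 87,100 zł
  Less exemption 27,000 zł → base 60,100 zł
  60,100 zł × 18% = 10,818 zł

10,818 zł ≤ 11,323 zł, so no add-on is due.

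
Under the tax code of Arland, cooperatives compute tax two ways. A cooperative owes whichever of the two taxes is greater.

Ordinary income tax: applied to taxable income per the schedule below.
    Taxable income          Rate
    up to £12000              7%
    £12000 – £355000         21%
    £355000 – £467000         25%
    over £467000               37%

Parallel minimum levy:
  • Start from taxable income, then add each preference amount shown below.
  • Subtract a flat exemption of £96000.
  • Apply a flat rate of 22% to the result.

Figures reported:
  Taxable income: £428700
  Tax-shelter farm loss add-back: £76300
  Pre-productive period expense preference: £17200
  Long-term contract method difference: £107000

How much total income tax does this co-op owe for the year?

£117304

Parallel minimum levy:
  Adjusted income: £428700 + £76300 + £17200 + £107000 = £629200
  Less exemption £96000 → base £533200
  £533200 × 22% = £117304

Ordinary income tax:
  £12000 × 7% = £840
  £343000 × 21% = £72030
  £73700 × 25% = £18425
  → £91295

£117304 > £91295, so the parallel minimum levy is the binding amount.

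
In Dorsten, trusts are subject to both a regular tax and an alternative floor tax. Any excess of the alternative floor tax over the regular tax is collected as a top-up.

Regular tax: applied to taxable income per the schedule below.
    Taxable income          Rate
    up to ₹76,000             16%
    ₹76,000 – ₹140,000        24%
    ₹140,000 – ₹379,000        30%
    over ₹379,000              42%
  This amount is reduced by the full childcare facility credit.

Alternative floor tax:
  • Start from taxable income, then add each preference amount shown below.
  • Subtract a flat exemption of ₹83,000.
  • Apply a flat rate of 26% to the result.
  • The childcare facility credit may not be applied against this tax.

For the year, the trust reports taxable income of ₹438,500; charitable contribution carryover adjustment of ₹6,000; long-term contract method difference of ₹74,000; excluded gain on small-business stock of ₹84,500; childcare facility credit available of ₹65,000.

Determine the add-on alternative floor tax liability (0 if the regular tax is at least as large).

₹75,990

Regular tax:
  ₹76,000 × 16% = ₹12,160
  ₹64,000 × 24% = ₹15,360
  ₹239,000 × 30% = ₹71,700
  ₹59,500 × 42% = ₹24,990
  → ₹124,210
  Less childcare facility credit ₹65,000 → ₹59,210

Alternative floor tax:
  Adjusted income: ₹438,500 + ₹6,000 + ₹74,000 + ₹84,500 = ₹603,000
  Less exemption ₹83,000 → base ₹520,000
  ₹520,000 × 26% = ₹135,200

Excess of alternative floor tax over regular tax: ₹135,200 − ₹59,210 = ₹75,990.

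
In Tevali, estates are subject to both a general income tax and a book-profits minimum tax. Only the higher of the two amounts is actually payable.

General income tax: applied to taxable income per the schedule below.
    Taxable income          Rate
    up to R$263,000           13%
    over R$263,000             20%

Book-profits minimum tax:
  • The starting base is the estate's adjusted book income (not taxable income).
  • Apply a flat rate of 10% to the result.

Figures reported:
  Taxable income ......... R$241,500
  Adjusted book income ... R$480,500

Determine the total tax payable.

R$48,050

General income tax:
  R$241,500 × 13% = R$31,395

Book-profits minimum tax:
  Base (adjusted book income): R$480,500
  R$480,500 × 10% = R$48,050

R$48,050 > R$31,395, so the book-profits minimum tax is the binding amount.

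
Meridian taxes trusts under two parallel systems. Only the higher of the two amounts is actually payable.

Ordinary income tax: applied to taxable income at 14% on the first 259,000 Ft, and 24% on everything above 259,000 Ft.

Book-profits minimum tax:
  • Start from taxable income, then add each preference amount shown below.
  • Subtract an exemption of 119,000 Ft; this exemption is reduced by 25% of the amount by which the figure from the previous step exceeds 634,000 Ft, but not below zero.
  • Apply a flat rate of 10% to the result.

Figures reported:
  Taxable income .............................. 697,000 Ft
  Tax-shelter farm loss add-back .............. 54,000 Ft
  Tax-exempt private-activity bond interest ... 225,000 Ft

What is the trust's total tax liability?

Book-profits minimum tax:
  Adjusted income: 697,000 Ft + 54,000 Ft + 225,000 Ft = 976,000 Ft
  Exemption: 119,000 Ft − 25% × (976,000 Ft − 634,000 Ft) = 119,000 Ft − 85,500 Ft = 33,500 Ft
  Base: 976,000 Ft − 33,500 Ft = 942,500 Ft
  942,500 Ft × 10% = 94,250 Ft

Ordinary income tax:
  259,000 Ft × 14% = 36,260 Ft
  438,000 Ft × 24% = 105,120 Ft
  → 141,380 Ft

141,380 Ft > 94,250 Ft, so the ordinary income tax governs.

141,380 Ft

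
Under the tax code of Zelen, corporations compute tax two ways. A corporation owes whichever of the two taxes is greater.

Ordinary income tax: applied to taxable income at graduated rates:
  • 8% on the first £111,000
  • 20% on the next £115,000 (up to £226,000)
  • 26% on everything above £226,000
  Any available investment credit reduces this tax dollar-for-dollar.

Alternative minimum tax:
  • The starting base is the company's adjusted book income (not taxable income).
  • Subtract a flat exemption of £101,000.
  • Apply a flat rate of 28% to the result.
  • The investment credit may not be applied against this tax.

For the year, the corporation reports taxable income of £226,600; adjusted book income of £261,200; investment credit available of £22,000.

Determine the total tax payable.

£44,856

Ordinary income tax:
  £111,000 × 8% = £8,880
  £115,000 × 20% = £23,000
  £600 × 26% = £156
  → £32,036
  Less investment credit £22,000 → £10,036

Alternative minimum tax:
  Base (adjusted book income): £261,200
  Less exemption £101,000 → base £160,200
  £160,200 × 28% = £44,856

£44,856 > £10,036, so the alternative minimum tax is the binding amount.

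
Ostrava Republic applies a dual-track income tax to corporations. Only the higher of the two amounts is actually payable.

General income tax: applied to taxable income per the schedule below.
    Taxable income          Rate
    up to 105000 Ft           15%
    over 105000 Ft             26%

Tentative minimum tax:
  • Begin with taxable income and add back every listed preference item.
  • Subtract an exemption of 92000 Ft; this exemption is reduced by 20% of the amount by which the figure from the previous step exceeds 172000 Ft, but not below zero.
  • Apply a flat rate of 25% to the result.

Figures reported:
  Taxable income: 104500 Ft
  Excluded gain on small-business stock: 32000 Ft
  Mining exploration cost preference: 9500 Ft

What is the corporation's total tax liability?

General income tax:
  104500 Ft × 15% = 15675 Ft

Tentative minimum tax:
  Adjusted income: 104500 Ft + 32000 Ft + 9500 Ft = 146000 Ft
  Exemption: 146000 Ft ≤ 172000 Ft, so full 92000 Ft applies
  Base: 146000 Ft − 92000 Ft = 54000 Ft
  54000 Ft × 25% = 13500 Ft

15675 Ft > 13500 Ft, so the general income tax governs.

15675 Ft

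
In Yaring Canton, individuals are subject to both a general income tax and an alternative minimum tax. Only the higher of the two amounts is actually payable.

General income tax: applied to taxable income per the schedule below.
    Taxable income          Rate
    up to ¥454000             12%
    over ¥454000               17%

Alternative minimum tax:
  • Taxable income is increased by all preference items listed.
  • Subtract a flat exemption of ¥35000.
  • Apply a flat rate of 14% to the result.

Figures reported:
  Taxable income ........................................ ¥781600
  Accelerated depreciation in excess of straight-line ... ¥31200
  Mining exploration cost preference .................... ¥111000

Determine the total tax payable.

Alternative minimum tax:
  Adjusted income: ¥781600 + ¥31200 + ¥111000 = ¥923800
  Less exemption ¥35000 → base ¥888800
  ¥888800 × 14% = ¥124432

General income tax:
  ¥454000 × 12% = ¥54480
  ¥327600 × 17% = ¥55692
  → ¥110172

¥124432 > ¥110172, so the alternative minimum tax is the binding amount.

¥124432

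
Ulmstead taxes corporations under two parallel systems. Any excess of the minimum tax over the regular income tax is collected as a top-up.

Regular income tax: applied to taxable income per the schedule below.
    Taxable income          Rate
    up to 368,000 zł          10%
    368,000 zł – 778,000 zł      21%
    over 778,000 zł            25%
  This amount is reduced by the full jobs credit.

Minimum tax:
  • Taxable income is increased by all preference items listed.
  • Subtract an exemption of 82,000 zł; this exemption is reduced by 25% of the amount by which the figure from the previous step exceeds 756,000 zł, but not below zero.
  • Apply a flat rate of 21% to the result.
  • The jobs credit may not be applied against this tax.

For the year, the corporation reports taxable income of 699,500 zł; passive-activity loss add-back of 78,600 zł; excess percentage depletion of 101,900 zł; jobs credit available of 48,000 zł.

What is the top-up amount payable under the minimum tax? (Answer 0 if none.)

115,675 zł

Minimum tax:
  Adjusted income: 699,500 zł + 78,600 zł + 101,900 zł = 880,000 zł
  Exemption: 82,000 zł − 25% × (880,000 zł − 756,000 zł) = 82,000 zł − 31,000 zł = 51,000 zł
  Base: 880,000 zł − 51,000 zł = 829,000 zł
  829,000 zł × 21% = 174,090 zł

Regular income tax:
  368,000 zł × 10% = 36,800 zł
  331,500 zł × 21% = 69,615 zł
  → 106,415 zł
  Less jobs credit 48,000 zł → 58,415 zł

Excess of minimum tax over regular income tax: 174,090 zł − 58,415 zł = 115,675 zł.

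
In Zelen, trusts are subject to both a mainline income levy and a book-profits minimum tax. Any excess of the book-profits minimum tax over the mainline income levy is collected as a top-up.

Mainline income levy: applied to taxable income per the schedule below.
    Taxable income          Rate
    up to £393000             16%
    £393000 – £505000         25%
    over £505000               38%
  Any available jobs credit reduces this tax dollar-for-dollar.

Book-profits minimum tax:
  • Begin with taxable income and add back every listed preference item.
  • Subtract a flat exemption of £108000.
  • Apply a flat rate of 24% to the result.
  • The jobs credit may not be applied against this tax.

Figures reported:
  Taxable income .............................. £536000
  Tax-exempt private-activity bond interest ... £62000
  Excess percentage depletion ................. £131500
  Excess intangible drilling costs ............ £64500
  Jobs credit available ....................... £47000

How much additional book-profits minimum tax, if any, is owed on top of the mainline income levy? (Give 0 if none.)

Mainline income levy:
  £393000 × 16% = £62880
  £112000 × 25% = £28000
  £31000 × 38% = £11780
  → £102660
  Less jobs credit £47000 → £55660

Book-profits minimum tax:
  Adjusted income: £536000 + £62000 + £131500 + £64500 = £794000
  Less exemption £108000 → base £686000
  £686000 × 24% = £164640

Excess of book-profits minimum tax over mainline income levy: £164640 − £55660 = £108980.

£108980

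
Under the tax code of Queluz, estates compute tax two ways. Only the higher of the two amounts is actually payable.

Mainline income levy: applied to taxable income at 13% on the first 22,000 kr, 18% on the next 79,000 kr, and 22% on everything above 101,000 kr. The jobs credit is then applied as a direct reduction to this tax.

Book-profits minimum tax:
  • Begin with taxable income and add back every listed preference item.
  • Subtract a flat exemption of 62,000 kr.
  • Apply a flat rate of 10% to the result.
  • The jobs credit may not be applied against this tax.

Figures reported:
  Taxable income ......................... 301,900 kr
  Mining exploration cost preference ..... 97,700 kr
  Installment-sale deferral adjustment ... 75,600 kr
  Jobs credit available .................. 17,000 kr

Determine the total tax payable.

Mainline income levy:
  22,000 kr × 13% = 2,860 kr
  79,000 kr × 18% = 14,220 kr
  200,900 kr × 22% = 44,198 kr
  → 61,278 kr
  Less jobs credit 17,000 kr → 44,278 kr

Book-profits minimum tax:
  Adjusted income: 301,900 kr + 97,700 kr + 75,600 kr = 475,200 kr
  Less exemption 62,000 kr → base 413,200 kr
  413,200 kr × 10% = 41,320 kr

44,278 kr > 41,320 kr, so the mainline income levy governs.

44,278 kr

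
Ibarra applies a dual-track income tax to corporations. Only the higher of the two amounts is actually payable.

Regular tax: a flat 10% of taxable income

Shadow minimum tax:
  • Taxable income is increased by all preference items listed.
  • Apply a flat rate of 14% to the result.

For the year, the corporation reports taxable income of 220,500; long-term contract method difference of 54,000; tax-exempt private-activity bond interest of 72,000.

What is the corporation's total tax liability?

Shadow minimum tax:
  Adjusted income: 220,500 + 54,000 + 72,000 = 346,500
  346,500 × 14% = 48,510

Regular tax:
  220,500 × 10% = 22,050

48,510 > 22,050, so the shadow minimum tax is the binding amount.

48,510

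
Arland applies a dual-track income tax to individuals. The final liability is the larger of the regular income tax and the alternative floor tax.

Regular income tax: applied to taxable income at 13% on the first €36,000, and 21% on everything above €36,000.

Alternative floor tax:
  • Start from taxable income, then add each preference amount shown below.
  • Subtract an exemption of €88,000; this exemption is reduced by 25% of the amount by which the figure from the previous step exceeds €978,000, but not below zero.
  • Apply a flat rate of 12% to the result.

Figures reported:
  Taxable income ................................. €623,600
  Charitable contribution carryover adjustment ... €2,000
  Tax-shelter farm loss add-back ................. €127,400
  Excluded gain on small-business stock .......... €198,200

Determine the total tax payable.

€128,076

Alternative floor tax:
  Adjusted income: €623,600 + €2,000 + €127,400 + €198,200 = €951,200
  Exemption: €951,200 ≤ €978,000, so full €88,000 applies
  Base: €951,200 − €88,000 = €863,200
  €863,200 × 12% = €103,584

Regular income tax:
  €36,000 × 13% = €4,680
  €587,600 × 21% = €123,396
  → €128,076

€128,076 > €103,584, so the regular income tax governs.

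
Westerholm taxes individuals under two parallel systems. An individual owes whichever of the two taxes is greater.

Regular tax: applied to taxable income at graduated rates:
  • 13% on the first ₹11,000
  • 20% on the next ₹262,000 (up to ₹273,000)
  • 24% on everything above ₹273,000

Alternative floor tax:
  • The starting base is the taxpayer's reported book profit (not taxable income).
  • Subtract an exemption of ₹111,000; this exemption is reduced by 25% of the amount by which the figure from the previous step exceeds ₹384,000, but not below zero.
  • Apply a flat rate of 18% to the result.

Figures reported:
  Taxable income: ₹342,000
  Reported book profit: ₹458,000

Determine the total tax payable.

Regular tax:
  ₹11,000 × 13% = ₹1,430
  ₹262,000 × 20% = ₹52,400
  ₹69,000 × 24% = ₹16,560
  → ₹70,390

Alternative floor tax:
  Base (reported book profit): ₹458,000
  Exemption: ₹111,000 − 25% × (₹458,000 − ₹384,000) = ₹111,000 − ₹18,500 = ₹92,500
  Base: ₹458,000 − ₹92,500 = ₹365,500
  ₹365,500 × 18% = ₹65,790

₹70,390 > ₹65,790, so the regular tax governs.

₹70,390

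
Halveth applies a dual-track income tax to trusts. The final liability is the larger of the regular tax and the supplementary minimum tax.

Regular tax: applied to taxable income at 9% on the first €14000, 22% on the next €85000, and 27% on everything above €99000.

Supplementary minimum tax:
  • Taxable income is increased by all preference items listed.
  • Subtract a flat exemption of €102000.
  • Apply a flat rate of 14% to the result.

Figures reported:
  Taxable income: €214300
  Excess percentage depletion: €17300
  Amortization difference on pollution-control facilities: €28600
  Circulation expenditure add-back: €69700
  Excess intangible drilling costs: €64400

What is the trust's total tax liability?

€51091

Regular tax:
  €14000 × 9% = €1260
  €85000 × 22% = €18700
  €115300 × 27% = €31131
  → €51091

Supplementary minimum tax:
  Adjusted income: €214300 + €17300 + €28600 + €69700 + €64400 = €394300
  Less exemption €102000 → base €292300
  €292300 × 14% = €40922

€51091 > €40922, so the regular tax governs.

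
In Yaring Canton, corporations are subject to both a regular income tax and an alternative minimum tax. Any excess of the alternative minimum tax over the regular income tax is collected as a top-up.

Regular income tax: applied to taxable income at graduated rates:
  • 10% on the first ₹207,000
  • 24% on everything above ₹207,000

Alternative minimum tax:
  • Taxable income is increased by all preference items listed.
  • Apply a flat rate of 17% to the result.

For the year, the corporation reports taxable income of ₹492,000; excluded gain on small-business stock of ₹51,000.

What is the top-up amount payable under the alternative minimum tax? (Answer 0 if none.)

₹3,210

Alternative minimum tax:
  Adjusted income: ₹492,000 + ₹51,000 = ₹543,000
  ₹543,000 × 17% = ₹92,310

Regular income tax:
  ₹207,000 × 10% = ₹20,700
  ₹285,000 × 24% = ₹68,400
  → ₹89,100

Excess of alternative minimum tax over regular income tax: ₹92,310 − ₹89,100 = ₹3,210.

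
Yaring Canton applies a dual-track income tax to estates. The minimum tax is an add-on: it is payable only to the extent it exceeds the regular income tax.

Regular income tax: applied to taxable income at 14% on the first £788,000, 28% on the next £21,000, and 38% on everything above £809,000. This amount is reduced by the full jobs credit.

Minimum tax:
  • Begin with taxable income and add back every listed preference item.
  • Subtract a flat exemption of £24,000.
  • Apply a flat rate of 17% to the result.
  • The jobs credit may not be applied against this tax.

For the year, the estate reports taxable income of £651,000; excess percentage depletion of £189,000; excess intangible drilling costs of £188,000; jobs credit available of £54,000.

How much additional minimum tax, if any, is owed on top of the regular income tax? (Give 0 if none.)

£133,540

Minimum tax:
  Adjusted income: £651,000 + £189,000 + £188,000 = £1,028,000
  Less exemption £24,000 → base £1,004,000
  £1,004,000 × 17% = £170,680

Regular income tax:
  £651,000 × 14% = £91,140
  Less jobs credit £54,000 → £37,140

Excess of minimum tax over regular income tax: £170,680 − £37,140 = £133,540.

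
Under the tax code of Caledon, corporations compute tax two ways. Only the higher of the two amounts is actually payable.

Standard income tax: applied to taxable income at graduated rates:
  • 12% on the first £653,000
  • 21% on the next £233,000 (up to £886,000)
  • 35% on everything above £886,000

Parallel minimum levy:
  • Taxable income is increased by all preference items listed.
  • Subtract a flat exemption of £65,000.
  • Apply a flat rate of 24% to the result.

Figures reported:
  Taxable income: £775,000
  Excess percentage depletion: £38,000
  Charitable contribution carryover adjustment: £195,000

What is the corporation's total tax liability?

£226,320

Standard income tax:
  £653,000 × 12% = £78,360
  £122,000 × 21% = £25,620
  → £103,980

Parallel minimum levy:
  Adjusted income: £775,000 + £38,000 + £195,000 = £1,008,000
  Less exemption £65,000 → base £943,000
  £943,000 × 24% = £226,320

£226,320 > £103,980, so the parallel minimum levy is the binding amount.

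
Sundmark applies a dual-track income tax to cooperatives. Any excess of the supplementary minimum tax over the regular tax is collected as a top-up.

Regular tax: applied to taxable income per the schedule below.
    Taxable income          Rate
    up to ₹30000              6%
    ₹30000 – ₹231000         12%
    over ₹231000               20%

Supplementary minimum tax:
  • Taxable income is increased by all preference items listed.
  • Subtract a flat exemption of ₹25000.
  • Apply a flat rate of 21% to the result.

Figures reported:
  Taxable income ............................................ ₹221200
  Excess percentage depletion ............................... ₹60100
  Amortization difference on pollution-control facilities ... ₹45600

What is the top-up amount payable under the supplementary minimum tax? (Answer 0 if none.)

₹38655

Supplementary minimum tax:
  Adjusted income: ₹221200 + ₹60100 + ₹45600 = ₹326900
  Less exemption ₹25000 → base ₹301900
  ₹301900 × 21% = ₹63399

Regular tax:
  ₹30000 × 6% = ₹1800
  ₹191200 × 12% = ₹22944
  → ₹24744

Excess of supplementary minimum tax over regular tax: ₹63399 − ₹24744 = ₹38655.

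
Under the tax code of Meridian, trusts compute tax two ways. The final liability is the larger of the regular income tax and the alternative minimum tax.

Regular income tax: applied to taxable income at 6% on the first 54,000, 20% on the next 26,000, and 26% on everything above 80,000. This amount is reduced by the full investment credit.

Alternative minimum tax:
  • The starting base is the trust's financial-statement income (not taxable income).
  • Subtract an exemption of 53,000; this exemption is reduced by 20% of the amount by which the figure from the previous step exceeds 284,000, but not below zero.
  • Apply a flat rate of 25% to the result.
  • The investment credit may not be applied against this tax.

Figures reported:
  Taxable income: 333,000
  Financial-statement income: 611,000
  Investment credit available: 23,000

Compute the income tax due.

152,750

Alternative minimum tax:
  Base (financial-statement income): 611,000
  Exemption: 20% × (611,000 − 284,000) = 65,400 ≥ 53,000, so the exemption is fully phased out
  Base: 611,000 − 0 = 611,000
  611,000 × 25% = 152,750

Regular income tax:
  54,000 × 6% = 3,240
  26,000 × 20% = 5,200
  253,000 × 26% = 65,780
  → 74,220
  Less investment credit 23,000 → 51,220

152,750 > 51,220, so the alternative minimum tax is the binding amount.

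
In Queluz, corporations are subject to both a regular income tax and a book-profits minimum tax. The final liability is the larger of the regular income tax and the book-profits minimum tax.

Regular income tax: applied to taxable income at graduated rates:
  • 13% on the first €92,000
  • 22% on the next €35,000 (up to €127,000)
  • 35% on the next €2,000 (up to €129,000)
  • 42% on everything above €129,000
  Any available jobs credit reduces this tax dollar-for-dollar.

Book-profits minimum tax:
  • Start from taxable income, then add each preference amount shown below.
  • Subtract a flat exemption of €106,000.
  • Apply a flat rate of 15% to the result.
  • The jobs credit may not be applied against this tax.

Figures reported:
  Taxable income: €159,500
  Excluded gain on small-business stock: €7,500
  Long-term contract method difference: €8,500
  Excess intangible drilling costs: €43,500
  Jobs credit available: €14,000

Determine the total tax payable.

€19,170

Book-profits minimum tax:
  Adjusted income: €159,500 + €7,500 + €8,500 + €43,500 = €219,000
  Less exemption €106,000 → base €113,000
  €113,000 × 15% = €16,950

Regular income tax:
  €92,000 × 13% = €11,960
  €35,000 × 22% = €7,700
  €2,000 × 35% = €700
  €30,500 × 42% = €12,810
  → €33,170
  Less jobs credit €14,000 → €19,170

€19,170 > €16,950, so the regular income tax governs.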